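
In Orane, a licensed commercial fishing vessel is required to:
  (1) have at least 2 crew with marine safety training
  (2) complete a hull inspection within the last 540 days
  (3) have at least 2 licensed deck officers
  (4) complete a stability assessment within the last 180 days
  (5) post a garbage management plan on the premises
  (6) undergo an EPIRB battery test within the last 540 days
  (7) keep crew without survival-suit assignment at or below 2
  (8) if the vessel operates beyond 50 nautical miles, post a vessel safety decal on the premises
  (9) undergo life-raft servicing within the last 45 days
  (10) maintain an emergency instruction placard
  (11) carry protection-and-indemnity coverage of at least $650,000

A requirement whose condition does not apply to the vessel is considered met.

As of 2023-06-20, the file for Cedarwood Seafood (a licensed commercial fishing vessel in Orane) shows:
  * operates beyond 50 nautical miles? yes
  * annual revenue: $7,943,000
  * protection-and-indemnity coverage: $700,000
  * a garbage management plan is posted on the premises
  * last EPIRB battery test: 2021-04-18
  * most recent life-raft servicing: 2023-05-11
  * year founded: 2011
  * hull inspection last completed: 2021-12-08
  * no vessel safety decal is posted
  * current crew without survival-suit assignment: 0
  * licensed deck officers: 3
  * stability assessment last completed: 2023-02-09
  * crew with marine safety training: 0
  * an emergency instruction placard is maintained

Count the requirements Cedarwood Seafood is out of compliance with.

1. crew with marine safety training 0 < 2 → not met
2. hull inspection 559 days ago vs limit 540 → not met
3. licensed deck officers 3 ≥ 2 → met
4. stability assessment 131 days ago vs limit 180 → met
5. garbage management plan present → met
6. EPIRB battery test 793 days ago vs limit 540 → not met
7. crew without survival-suit assignment 0 ≤ 2 → met
8. condition 'operates beyond 50 nautical miles' holds; vessel safety decal absent → not met
9. life-raft servicing 40 days ago vs limit 45 → met
10. emergency instruction placard present → met
11. protection-and-indemnity coverage $700,000 ≥ $650,000 → met
Not met: 4 of 11

4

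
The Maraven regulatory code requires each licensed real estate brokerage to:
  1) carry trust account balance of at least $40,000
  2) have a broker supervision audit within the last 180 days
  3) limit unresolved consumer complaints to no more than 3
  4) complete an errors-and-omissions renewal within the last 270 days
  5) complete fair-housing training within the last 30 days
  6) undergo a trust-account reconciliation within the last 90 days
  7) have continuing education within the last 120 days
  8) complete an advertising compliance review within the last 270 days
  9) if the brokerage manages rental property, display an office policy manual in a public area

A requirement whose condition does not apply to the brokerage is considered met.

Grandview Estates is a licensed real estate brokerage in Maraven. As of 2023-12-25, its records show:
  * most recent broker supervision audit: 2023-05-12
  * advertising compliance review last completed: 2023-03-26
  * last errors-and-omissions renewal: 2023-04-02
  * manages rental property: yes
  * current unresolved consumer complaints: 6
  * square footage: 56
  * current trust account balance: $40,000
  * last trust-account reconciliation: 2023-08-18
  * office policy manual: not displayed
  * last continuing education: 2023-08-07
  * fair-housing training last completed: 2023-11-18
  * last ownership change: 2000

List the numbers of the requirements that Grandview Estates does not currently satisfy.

2, 3, 5, 6, 7, 8, 9

1. trust account balance $40,000 ≥ $40,000 → met
2. broker supervision audit 227 days ago vs limit 180 → not met
3. unresolved consumer complaints 6 > 3 → not met
4. errors-and-omissions renewal 267 days ago vs limit 270 → met
5. fair-housing training 37 days ago vs limit 30 → not met
6. trust-account reconciliation 129 days ago vs limit 90 → not met
7. continuing education 140 days ago vs limit 120 → not met
8. advertising compliance review 274 days ago vs limit 270 → not met
9. condition 'manages rental property' holds; office policy manual absent → not met
Not met: 2, 3, 5, 6, 7, 8, 9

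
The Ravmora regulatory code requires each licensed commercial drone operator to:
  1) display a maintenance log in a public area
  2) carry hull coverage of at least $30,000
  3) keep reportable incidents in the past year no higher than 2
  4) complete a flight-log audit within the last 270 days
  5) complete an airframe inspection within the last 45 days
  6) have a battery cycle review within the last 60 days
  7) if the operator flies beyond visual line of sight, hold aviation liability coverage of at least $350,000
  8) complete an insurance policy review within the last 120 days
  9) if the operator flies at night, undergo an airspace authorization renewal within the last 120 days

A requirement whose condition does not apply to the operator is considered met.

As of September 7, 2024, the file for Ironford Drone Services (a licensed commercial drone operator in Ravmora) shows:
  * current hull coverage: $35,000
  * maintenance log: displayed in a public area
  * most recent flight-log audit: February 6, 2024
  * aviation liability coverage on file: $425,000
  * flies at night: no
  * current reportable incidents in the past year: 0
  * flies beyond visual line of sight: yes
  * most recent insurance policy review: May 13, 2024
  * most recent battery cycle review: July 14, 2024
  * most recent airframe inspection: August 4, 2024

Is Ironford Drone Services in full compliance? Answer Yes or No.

1. maintenance log present → met
2. hull coverage $35,000 ≥ $30,000 → met
3. reportable incidents in the past year 0 ≤ 2 → met
4. flight-log audit 214 days ago vs limit 270 → met
5. airframe inspection 34 days ago vs limit 45 → met
6. battery cycle review 55 days ago vs limit 60 → met
7. condition 'flies beyond visual line of sight' holds; aviation liability coverage $425,000 ≥ $350,000 → met
8. insurance policy review 117 days ago vs limit 120 → met
9. condition 'flies at night' does not hold → requirement n/a → met
All met.

Yes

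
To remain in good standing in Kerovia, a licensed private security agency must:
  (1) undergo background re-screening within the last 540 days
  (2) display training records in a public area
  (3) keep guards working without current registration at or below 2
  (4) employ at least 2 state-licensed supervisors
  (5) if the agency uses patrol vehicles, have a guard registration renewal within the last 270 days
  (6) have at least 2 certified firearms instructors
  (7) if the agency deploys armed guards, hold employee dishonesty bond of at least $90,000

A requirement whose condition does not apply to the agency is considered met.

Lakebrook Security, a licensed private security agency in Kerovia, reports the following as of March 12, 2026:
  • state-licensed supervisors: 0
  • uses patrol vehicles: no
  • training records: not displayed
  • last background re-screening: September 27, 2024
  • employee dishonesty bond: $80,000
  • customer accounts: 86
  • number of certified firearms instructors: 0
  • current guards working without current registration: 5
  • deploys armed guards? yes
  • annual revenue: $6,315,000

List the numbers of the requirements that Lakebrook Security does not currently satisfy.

2, 3, 4, 6, 7

1. background re-screening 531 days ago vs limit 540 → met
2. training records absent → not met
3. guards working without current registration 5 > 2 → not met
4. state-licensed supervisors 0 < 2 → not met
5. condition 'uses patrol vehicles' does not hold → requirement n/a → met
6. certified firearms instructors 0 < 2 → not met
7. condition 'deploys armed guards' holds; employee dishonesty bond $80,000 < $90,000 → not met
Not met: 2, 3, 4, 6, 7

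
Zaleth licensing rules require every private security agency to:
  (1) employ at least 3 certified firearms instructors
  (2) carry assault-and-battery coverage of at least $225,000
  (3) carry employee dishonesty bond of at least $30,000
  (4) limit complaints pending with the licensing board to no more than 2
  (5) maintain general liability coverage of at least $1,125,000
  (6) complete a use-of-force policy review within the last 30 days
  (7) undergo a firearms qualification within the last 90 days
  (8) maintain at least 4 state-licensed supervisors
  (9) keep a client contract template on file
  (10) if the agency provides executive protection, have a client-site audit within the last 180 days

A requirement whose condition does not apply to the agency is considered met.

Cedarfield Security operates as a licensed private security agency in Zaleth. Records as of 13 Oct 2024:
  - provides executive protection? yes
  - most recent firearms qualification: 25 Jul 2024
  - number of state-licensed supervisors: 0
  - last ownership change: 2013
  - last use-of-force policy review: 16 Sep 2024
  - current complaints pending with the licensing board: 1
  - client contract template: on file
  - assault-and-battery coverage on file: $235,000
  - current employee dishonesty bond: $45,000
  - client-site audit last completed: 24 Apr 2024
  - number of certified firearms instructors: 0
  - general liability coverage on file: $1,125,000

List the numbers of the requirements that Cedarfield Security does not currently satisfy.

1, 8

1. certified firearms instructors 0 < 3 → not met
2. assault-and-battery coverage $235,000 ≥ $225,000 → met
3. employee dishonesty bond $45,000 ≥ $30,000 → met
4. complaints pending with the licensing board 1 ≤ 2 → met
5. general liability coverage $1,125,000 ≥ $1,125,000 → met
6. use-of-force policy review 27 days ago vs limit 30 → met
7. firearms qualification 80 days ago vs limit 90 → met
8. state-licensed supervisors 0 < 4 → not met
9. client contract template present → met
10. condition 'provides executive protection' holds; client-site audit 172 days ago vs limit 180 → met
Not met: 1, 8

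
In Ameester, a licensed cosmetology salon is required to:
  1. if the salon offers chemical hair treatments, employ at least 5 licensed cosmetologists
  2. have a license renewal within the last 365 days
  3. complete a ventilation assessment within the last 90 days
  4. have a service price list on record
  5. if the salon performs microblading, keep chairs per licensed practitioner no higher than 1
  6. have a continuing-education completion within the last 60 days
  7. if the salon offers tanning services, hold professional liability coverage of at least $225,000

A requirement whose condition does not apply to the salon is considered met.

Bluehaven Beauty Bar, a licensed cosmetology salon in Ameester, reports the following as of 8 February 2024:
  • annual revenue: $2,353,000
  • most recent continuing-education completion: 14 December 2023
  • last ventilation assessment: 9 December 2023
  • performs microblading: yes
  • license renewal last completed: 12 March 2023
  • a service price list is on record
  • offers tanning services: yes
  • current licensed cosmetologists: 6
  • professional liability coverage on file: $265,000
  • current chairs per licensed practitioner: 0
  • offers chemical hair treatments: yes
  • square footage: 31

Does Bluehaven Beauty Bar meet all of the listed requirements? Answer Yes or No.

1. condition 'offers chemical hair treatments' holds; licensed cosmetologists 6 ≥ 5 → met
2. license renewal 333 days ago vs limit 365 → met
3. ventilation assessment 61 days ago vs limit 90 → met
4. service price list present → met
5. condition 'performs microblading' holds; chairs per licensed practitioner 0 ≤ 1 → met
6. continuing-education completion 56 days ago vs limit 60 → met
7. condition 'offers tanning services' holds; professional liability coverage $265,000 ≥ $225,000 → met
All met.

Yes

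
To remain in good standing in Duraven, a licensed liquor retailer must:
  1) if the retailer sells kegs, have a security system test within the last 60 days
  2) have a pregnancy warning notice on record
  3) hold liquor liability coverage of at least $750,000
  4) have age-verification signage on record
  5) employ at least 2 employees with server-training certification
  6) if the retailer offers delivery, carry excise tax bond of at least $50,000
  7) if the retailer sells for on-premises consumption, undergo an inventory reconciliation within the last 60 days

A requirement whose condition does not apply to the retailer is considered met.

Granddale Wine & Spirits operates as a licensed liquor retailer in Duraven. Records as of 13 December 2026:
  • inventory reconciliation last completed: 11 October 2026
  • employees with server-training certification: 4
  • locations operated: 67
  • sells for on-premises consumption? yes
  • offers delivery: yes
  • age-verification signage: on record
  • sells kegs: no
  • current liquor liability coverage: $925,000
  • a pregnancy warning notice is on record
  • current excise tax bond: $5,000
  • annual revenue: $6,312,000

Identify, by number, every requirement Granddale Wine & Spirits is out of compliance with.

1. condition 'sells kegs' does not hold → requirement n/a → met
2. pregnancy warning notice present → met
3. liquor liability coverage $925,000 ≥ $750,000 → met
4. age-verification signage present → met
5. employees with server-training certification 4 ≥ 2 → met
6. condition 'offers delivery' holds; excise tax bond $5,000 < $50,000 → not met
7. condition 'sells for on-premises consumption' holds; inventory reconciliation 63 days ago vs limit 60 → not met
Not met: 6, 7

6, 7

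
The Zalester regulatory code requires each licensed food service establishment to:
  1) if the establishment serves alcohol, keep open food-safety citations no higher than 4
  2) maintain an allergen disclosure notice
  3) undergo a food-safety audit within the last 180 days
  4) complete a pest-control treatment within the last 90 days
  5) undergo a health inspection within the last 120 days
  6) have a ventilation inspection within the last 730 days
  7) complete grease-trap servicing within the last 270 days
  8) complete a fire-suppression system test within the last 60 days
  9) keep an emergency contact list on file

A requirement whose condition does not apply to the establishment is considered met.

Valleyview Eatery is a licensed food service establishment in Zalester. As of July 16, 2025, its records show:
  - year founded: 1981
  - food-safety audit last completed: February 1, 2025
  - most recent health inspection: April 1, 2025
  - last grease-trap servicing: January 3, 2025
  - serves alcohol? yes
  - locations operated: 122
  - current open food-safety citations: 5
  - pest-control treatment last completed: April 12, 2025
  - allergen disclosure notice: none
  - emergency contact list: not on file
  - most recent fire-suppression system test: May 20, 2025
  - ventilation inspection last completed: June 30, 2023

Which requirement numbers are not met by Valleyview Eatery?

1, 2, 4, 6, 9

1. condition 'serves alcohol' holds; open food-safety citations 5 > 4 → not met
2. allergen disclosure notice absent → not met
3. food-safety audit 165 days ago vs limit 180 → met
4. pest-control treatment 95 days ago vs limit 90 → not met
5. health inspection 106 days ago vs limit 120 → met
6. ventilation inspection 747 days ago vs limit 730 → not met
7. grease-trap servicing 194 days ago vs limit 270 → met
8. fire-suppression system test 57 days ago vs limit 60 → met
9. emergency contact list absent → not met
Not met: 1, 2, 4, 6, 9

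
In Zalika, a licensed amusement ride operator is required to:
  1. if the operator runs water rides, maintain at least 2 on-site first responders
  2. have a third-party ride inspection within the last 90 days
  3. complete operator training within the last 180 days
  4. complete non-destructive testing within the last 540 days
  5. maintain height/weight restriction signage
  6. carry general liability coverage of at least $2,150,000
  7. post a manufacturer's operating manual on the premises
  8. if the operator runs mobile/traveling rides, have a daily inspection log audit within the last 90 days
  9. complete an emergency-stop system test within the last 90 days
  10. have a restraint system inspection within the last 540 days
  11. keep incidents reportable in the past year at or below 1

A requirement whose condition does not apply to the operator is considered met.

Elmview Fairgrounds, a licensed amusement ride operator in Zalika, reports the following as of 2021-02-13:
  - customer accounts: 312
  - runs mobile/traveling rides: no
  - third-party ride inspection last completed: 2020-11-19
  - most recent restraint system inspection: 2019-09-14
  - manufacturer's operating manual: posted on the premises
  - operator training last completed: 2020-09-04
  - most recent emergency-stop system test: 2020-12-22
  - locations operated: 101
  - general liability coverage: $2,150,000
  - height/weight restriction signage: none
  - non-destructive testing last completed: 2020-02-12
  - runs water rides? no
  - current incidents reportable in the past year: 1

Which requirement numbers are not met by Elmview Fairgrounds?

1. condition 'runs water rides' does not hold → requirement n/a → met
2. third-party ride inspection 86 days ago vs limit 90 → met
3. operator training 162 days ago vs limit 180 → met
4. non-destructive testing 367 days ago vs limit 540 → met
5. height/weight restriction signage absent → not met
6. general liability coverage $2,150,000 ≥ $2,150,000 → met
7. manufacturer's operating manual present → met
8. condition 'runs mobile/traveling rides' does not hold → requirement n/a → met
9. emergency-stop system test 53 days ago vs limit 90 → met
10. restraint system inspection 518 days ago vs limit 540 → met
11. incidents reportable in the past year 1 ≤ 1 → met
Not met: 5

5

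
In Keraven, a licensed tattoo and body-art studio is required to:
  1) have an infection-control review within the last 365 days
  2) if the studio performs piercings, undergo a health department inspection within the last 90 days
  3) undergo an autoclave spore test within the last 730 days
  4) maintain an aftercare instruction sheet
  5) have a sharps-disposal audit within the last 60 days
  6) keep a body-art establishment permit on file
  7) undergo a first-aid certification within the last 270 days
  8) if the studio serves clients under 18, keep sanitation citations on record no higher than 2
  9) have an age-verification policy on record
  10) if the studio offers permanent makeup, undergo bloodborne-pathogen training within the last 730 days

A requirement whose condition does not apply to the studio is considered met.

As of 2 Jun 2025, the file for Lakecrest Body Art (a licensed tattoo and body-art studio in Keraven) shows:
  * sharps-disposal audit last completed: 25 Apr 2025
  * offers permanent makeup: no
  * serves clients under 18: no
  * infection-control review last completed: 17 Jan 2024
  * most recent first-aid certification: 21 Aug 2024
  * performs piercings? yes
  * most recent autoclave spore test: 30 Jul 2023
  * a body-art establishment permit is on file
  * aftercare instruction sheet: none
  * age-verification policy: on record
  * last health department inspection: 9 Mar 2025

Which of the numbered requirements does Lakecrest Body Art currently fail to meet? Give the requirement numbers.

1. infection-control review 502 days ago vs limit 365 → not met
2. condition 'performs piercings' holds; health department inspection 85 days ago vs limit 90 → met
3. autoclave spore test 673 days ago vs limit 730 → met
4. aftercare instruction sheet absent → not met
5. sharps-disposal audit 38 days ago vs limit 60 → met
6. body-art establishment permit present → met
7. first-aid certification 285 days ago vs limit 270 → not met
8. condition 'serves clients under 18' does not hold → requirement n/a → met
9. age-verification policy present → met
10. condition 'offers permanent makeup' does not hold → requirement n/a → met
Not met: 1, 4, 7

1, 4, 7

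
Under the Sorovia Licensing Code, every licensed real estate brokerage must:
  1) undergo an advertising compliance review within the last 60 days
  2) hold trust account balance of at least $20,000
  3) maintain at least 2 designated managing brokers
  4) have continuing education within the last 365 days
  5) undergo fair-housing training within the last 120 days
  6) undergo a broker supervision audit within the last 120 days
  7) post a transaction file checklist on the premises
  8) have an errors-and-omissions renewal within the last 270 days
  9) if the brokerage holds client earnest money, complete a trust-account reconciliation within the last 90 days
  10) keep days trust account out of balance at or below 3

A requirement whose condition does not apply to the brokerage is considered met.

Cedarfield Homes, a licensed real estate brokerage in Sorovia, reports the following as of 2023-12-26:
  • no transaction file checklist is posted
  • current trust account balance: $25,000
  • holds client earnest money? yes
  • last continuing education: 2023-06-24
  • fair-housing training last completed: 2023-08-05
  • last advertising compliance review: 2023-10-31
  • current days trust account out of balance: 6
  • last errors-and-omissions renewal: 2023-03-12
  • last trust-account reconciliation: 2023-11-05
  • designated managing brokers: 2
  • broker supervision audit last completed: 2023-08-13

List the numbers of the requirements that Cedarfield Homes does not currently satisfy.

1. advertising compliance review 56 days ago vs limit 60 → met
2. trust account balance $25,000 ≥ $20,000 → met
3. designated managing brokers 2 ≥ 2 → met
4. continuing education 185 days ago vs limit 365 → met
5. fair-housing training 143 days ago vs limit 120 → not met
6. broker supervision audit 135 days ago vs limit 120 → not met
7. transaction file checklist absent → not met
8. errors-and-omissions renewal 289 days ago vs limit 270 → not met
9. condition 'holds client earnest money' holds; trust-account reconciliation 51 days ago vs limit 90 → met
10. days trust account out of balance 6 > 3 → not met
Not met: 5, 6, 7, 8, 10

5, 6, 7, 8, 10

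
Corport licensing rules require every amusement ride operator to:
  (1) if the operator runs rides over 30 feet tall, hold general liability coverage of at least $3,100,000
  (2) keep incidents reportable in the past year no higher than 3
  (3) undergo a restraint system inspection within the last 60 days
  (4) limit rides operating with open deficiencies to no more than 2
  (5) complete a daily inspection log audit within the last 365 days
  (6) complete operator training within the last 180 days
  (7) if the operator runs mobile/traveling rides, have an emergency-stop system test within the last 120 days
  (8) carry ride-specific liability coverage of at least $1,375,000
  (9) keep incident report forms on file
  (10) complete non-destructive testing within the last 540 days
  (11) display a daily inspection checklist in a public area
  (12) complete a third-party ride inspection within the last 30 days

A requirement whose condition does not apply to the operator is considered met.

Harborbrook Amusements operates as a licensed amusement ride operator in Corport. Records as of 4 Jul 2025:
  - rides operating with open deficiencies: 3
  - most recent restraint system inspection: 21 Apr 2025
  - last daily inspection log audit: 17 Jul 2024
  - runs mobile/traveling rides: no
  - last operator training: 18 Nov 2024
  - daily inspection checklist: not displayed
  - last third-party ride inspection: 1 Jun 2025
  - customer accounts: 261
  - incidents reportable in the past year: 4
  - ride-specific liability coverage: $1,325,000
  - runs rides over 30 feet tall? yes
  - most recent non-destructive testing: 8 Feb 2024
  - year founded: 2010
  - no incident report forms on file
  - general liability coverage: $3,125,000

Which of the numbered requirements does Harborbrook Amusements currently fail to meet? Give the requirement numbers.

2, 3, 4, 6, 8, 9, 11, 12

1. condition 'runs rides over 30 feet tall' holds; general liability coverage $3,125,000 ≥ $3,100,000 → met
2. incidents reportable in the past year 4 > 3 → not met
3. restraint system inspection 74 days ago vs limit 60 → not met
4. rides operating with open deficiencies 3 > 2 → not met
5. daily inspection log audit 352 days ago vs limit 365 → met
6. operator training 228 days ago vs limit 180 → not met
7. condition 'runs mobile/traveling rides' does not hold → requirement n/a → met
8. ride-specific liability coverage $1,325,000 < $1,375,000 → not met
9. incident report forms absent → not met
10. non-destructive testing 512 days ago vs limit 540 → met
11. daily inspection checklist absent → not met
12. third-party ride inspection 33 days ago vs limit 30 → not met
Not met: 2, 3, 4, 6, 8, 9, 11, 12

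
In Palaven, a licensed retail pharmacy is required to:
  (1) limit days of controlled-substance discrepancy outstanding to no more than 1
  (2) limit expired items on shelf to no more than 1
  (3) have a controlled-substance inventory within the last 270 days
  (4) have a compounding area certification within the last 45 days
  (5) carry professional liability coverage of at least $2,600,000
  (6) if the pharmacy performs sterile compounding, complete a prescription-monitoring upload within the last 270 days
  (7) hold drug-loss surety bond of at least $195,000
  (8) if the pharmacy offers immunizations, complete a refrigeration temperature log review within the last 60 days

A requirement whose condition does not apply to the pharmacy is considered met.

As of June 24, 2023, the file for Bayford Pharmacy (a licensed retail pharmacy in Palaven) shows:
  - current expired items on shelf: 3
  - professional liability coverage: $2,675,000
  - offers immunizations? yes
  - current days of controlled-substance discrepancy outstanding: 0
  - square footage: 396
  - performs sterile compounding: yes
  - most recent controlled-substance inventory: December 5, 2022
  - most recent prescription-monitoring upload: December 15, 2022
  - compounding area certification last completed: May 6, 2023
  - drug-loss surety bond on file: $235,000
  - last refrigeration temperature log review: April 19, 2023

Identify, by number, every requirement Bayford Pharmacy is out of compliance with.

1. days of controlled-substance discrepancy outstanding 0 ≤ 1 → met
2. expired items on shelf 3 > 1 → not met
3. controlled-substance inventory 201 days ago vs limit 270 → met
4. compounding area certification 49 days ago vs limit 45 → not met
5. professional liability coverage $2,675,000 ≥ $2,600,000 → met
6. condition 'performs sterile compounding' holds; prescription-monitoring upload 191 days ago vs limit 270 → met
7. drug-loss surety bond $235,000 ≥ $195,000 → met
8. condition 'offers immunizations' holds; refrigeration temperature log review 66 days ago vs limit 60 → not met
Not met: 2, 4, 8

2, 4, 8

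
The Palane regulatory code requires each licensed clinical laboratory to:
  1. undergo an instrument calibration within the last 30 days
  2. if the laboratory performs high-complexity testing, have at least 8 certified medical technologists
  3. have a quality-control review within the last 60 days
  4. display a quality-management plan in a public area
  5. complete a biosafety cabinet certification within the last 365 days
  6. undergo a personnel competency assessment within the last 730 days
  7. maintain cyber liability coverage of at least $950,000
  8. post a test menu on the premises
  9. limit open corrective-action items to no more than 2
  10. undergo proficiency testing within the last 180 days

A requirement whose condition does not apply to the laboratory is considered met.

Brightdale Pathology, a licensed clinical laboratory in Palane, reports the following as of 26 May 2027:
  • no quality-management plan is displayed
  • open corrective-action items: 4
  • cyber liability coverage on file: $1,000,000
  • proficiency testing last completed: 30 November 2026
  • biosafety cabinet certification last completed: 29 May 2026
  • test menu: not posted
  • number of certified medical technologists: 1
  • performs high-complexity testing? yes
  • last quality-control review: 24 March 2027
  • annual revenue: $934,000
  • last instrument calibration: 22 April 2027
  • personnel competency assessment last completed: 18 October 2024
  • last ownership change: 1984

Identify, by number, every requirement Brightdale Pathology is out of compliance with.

1, 2, 3, 4, 6, 8, 9

1. instrument calibration 34 days ago vs limit 30 → not met
2. condition 'performs high-complexity testing' holds; certified medical technologists 1 < 8 → not met
3. quality-control review 63 days ago vs limit 60 → not met
4. quality-management plan absent → not met
5. biosafety cabinet certification 362 days ago vs limit 365 → met
6. personnel competency assessment 950 days ago vs limit 730 → not met
7. cyber liability coverage $1,000,000 ≥ $950,000 → met
8. test menu absent → not met
9. open corrective-action items 4 > 2 → not met
10. proficiency testing 177 days ago vs limit 180 → met
Not met: 1, 2, 3, 4, 6, 8, 9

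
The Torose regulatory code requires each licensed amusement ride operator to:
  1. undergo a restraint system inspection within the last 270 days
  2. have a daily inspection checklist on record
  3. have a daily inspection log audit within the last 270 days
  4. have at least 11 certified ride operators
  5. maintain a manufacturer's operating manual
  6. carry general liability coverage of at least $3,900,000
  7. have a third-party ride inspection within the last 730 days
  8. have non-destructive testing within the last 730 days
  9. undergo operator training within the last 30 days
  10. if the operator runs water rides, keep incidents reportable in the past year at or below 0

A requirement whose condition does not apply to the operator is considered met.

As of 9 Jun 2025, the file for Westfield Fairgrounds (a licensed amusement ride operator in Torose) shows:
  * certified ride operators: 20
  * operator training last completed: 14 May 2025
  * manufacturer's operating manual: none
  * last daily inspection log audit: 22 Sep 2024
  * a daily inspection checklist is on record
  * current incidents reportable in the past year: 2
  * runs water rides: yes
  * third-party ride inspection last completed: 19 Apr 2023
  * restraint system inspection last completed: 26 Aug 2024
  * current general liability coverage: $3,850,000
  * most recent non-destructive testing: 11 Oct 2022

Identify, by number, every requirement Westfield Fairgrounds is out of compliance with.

1, 5, 6, 7, 8, 10

1. restraint system inspection 287 days ago vs limit 270 → not met
2. daily inspection checklist present → met
3. daily inspection log audit 260 days ago vs limit 270 → met
4. certified ride operators 20 ≥ 11 → met
5. manufacturer's operating manual absent → not met
6. general liability coverage $3,850,000 < $3,900,000 → not met
7. third-party ride inspection 782 days ago vs limit 730 → not met
8. non-destructive testing 972 days ago vs limit 730 → not met
9. operator training 26 days ago vs limit 30 → met
10. condition 'runs water rides' holds; incidents reportable in the past year 2 > 0 → not met
Not met: 1, 5, 6, 7, 8, 10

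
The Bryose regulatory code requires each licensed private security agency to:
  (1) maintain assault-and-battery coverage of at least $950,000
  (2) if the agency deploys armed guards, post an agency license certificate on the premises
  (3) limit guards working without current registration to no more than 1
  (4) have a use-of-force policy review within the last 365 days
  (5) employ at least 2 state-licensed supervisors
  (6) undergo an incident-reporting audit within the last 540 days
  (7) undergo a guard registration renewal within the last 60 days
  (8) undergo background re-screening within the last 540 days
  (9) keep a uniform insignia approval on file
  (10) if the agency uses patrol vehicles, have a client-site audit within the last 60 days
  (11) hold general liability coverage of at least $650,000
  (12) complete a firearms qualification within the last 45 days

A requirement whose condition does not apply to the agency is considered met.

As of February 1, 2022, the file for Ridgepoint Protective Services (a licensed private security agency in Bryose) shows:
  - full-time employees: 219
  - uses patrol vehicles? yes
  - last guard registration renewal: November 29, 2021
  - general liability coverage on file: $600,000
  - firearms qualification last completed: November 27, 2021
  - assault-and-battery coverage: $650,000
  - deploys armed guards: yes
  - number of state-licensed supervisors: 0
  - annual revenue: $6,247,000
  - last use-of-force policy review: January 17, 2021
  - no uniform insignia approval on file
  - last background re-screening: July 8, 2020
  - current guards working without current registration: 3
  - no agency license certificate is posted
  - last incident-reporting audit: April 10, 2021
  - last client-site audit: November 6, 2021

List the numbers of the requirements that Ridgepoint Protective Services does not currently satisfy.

1. assault-and-battery coverage $650,000 < $950,000 → not met
2. condition 'deploys armed guards' holds; agency license certificate absent → not met
3. guards working without current registration 3 > 1 → not met
4. use-of-force policy review 380 days ago vs limit 365 → not met
5. state-licensed supervisors 0 < 2 → not met
6. incident-reporting audit 297 days ago vs limit 540 → met
7. guard registration renewal 64 days ago vs limit 60 → not met
8. background re-screening 573 days ago vs limit 540 → not met
9. uniform insignia approval absent → not met
10. condition 'uses patrol vehicles' holds; client-site audit 87 days ago vs limit 60 → not met
11. general liability coverage $600,000 < $650,000 → not met
12. firearms qualification 66 days ago vs limit 45 → not met
Not met: 1, 2, 3, 4, 5, 7, 8, 9, 10, 11, 12

1, 2, 3, 4, 5, 7, 8, 9, 10, 11, 12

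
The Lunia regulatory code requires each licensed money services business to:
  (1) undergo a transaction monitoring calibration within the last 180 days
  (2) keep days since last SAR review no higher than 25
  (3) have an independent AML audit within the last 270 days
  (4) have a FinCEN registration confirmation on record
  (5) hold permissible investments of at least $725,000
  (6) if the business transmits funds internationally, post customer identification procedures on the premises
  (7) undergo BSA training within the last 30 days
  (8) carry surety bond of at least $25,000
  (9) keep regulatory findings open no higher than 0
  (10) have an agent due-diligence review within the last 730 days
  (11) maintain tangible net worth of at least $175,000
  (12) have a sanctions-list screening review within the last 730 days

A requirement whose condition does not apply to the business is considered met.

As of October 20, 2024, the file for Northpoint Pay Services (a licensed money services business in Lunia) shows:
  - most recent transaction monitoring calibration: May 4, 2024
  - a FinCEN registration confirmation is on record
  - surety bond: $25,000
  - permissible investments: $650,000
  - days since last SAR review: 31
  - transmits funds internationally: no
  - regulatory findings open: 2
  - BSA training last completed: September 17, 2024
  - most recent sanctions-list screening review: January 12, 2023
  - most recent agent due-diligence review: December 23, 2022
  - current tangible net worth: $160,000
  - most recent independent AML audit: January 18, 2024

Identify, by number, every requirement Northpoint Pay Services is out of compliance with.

1. transaction monitoring calibration 169 days ago vs limit 180 → met
2. days since last SAR review 31 > 25 → not met
3. independent AML audit 276 days ago vs limit 270 → not met
4. FinCEN registration confirmation present → met
5. permissible investments $650,000 < $725,000 → not met
6. condition 'transmits funds internationally' does not hold → requirement n/a → met
7. BSA training 33 days ago vs limit 30 → not met
8. surety bond $25,000 ≥ $25,000 → met
9. regulatory findings open 2 > 0 → not met
10. agent due-diligence review 667 days ago vs limit 730 → met
11. tangible net worth $160,000 < $175,000 → not met
12. sanctions-list screening review 647 days ago vs limit 730 → met
Not met: 2, 3, 5, 7, 9, 11

2, 3, 5, 7, 9, 11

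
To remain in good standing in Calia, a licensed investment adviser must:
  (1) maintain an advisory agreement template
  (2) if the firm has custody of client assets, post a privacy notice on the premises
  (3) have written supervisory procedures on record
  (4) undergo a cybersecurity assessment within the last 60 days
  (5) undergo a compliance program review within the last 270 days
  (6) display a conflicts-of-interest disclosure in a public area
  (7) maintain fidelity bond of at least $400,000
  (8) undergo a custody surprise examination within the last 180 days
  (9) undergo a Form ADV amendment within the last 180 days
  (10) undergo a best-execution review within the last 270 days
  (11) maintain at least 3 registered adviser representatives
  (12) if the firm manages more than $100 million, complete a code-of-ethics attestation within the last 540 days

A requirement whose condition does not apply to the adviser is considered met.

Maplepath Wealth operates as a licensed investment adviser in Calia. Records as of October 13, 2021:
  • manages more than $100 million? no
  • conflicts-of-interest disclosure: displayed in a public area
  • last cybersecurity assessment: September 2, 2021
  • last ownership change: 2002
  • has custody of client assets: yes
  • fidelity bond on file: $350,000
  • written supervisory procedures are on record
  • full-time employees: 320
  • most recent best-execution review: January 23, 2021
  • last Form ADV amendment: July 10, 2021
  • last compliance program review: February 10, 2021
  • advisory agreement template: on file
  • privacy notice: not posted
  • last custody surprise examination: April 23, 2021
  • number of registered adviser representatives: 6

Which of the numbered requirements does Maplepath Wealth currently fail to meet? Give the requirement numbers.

2, 7

1. advisory agreement template present → met
2. condition 'has custody of client assets' holds; privacy notice absent → not met
3. written supervisory procedures present → met
4. cybersecurity assessment 41 days ago vs limit 60 → met
5. compliance program review 245 days ago vs limit 270 → met
6. conflicts-of-interest disclosure present → met
7. fidelity bond $350,000 < $400,000 → not met
8. custody surprise examination 173 days ago vs limit 180 → met
9. Form ADV amendment 95 days ago vs limit 180 → met
10. best-execution review 263 days ago vs limit 270 → met
11. registered adviser representatives 6 ≥ 3 → met
12. condition 'manages more than $100 million' does not hold → requirement n/a → met
Not met: 2, 7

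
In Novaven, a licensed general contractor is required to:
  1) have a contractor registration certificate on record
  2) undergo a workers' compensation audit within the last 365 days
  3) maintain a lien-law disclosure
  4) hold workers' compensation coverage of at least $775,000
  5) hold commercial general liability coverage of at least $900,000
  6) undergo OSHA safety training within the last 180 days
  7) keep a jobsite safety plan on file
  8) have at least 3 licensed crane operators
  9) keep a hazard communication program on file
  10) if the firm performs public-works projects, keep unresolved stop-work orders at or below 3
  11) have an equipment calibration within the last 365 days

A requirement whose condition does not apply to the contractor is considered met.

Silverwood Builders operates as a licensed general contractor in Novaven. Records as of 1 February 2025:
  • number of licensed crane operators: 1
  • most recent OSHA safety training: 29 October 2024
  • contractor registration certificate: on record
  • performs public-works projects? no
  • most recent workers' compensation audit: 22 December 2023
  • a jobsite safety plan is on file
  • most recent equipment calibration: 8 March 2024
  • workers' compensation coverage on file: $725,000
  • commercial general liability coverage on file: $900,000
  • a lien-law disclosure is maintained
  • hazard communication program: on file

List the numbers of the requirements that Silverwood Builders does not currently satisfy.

1. contractor registration certificate present → met
2. workers' compensation audit 407 days ago vs limit 365 → not met
3. lien-law disclosure present → met
4. workers' compensation coverage $725,000 < $775,000 → not met
5. commercial general liability coverage $900,000 ≥ $900,000 → met
6. OSHA safety training 95 days ago vs limit 180 → met
7. jobsite safety plan present → met
8. licensed crane operators 1 < 3 → not met
9. hazard communication program present → met
10. condition 'performs public-works projects' does not hold → requirement n/a → met
11. equipment calibration 330 days ago vs limit 365 → met
Not met: 2, 4, 8

2, 4, 8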